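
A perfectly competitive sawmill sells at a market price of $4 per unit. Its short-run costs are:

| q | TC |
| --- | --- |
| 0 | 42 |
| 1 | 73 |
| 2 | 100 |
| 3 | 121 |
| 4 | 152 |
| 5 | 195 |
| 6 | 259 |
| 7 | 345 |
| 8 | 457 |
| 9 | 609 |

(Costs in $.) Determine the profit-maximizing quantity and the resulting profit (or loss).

q = 0 (shut down); profit = -$42

Tabulate TR − TC: q=0: -42; q=1: -69; q=2: -92; q=3: -109; q=4: -136; q=5: -175; q=6: -235; q=7: -317; q=8: -425; q=9: -573.
Profit is highest at q = 0. Equivalently, the lowest AVC in the table is 79/3 ≈ $26.33 at q = 3, and P = $4 falls below it — price never covers variable cost, so the firm shuts down and loses only its fixed cost.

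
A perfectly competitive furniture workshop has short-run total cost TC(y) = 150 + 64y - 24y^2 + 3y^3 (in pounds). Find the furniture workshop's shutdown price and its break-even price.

Shutdown price = £16; break-even price = £49

Shutdown price = min AVC. AVC = 64 - 24y + 3y^2, with vertex at y = 4 and minimum £16.
ATC = 150/y + 64 - 24y + 3y^2. Setting dATC/dy = −150/y^2 − 24 + 6y = 0 gives y = 5 (since 6·5^3 − 24·5^2 = 150).
min ATC = 150/5 + 64 − 24·5 + 3·5^2 = £49. That is the break-even price.
Between these two prices the firm operates at a loss; above £49 it earns a profit.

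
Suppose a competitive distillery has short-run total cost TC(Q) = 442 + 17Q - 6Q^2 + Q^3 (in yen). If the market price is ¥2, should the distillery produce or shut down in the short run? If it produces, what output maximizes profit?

Shut down

Strip out fixed cost: VC = 17Q - 6Q^2 + Q^3. Then AVC = 17 - 6Q + Q^2 and MC = 17 - 12Q + 3Q^2.
AVC hits its minimum where MC = AVC, at Q = 3, giving min AVC = 17 - 6·3 + 3^2 = ¥8.
P = ¥2 lies below min AVC = ¥8; no output level covers variable cost.
Best response: produce nothing and absorb the ¥442 fixed cost.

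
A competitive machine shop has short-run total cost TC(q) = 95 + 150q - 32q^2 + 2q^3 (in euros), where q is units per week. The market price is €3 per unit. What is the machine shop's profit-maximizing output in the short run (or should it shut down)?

Variable cost is VC = 150q - 32q^2 + 2q^3, so AVC = VC/q = 150 - 32q + 2q^2 and MC = dTC/dq = 150 - 64q + 6q^2.
AVC hits its minimum where MC = AVC, at q = 8, giving min AVC = 150 - 32·8 + 2·8^2 = €22.
With P < min AVC (€3 < €22), every unit sold adds to the loss.
Shutting down limits the loss to fixed cost, €95.

Shut down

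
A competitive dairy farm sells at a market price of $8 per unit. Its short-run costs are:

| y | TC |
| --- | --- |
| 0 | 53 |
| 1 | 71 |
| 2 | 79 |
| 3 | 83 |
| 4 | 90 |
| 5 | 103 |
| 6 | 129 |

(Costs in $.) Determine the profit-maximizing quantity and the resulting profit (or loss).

y = 0 (shut down); profit = -$53

Tabulate TR − TC: y=0: -53; y=1: -63; y=2: -63; y=3: -59; y=4: -58; y=5: -63; y=6: -81.
Profit is highest at y = 0. Equivalently, the lowest AVC in the table is 37/4 ≈ $9.25 at y = 4, and P = $8 falls below it — price never covers variable cost, so the firm shuts down and loses only its fixed cost.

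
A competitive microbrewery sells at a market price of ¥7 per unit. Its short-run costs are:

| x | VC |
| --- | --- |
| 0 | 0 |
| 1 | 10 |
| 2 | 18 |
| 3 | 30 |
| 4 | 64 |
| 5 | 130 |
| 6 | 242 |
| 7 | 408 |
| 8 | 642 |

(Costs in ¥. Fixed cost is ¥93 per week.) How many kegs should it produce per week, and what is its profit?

x = 0 (shut down); profit = -¥93

Tabulate TR − TC: x=0: -93; x=1: -96; x=2: -97; x=3: -102; x=4: -129; x=5: -188; x=6: -293; x=7: -452; x=8: -679.
Profit is highest at x = 0. Equivalently, the lowest AVC in the table is 18/2 ≈ ¥9 at x = 2, and P = ¥7 falls below it — price never covers variable cost, so the firm shuts down and loses only its fixed cost.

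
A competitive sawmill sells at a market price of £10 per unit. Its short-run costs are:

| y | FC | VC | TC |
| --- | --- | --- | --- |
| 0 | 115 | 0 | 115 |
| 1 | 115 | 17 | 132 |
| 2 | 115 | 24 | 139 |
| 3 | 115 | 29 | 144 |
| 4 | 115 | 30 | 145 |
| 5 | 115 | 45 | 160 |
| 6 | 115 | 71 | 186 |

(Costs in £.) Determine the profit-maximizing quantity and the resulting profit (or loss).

Profit at each row (π = 10y − TC): y=0: -115; y=1: -122; y=2: -119; y=3: -114; y=4: -105; y=5: -110; y=6: -126.
Profit is maximized at y = 4. AVC there is 30/4 = £7.50 ≤ P, so producing beats shutting down (which would give -£115).

y = 4; profit = -£105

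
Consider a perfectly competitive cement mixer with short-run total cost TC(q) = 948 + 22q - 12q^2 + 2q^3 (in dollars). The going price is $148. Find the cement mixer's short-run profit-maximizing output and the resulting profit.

Profit = -$164 at q = 7

AVC = 22 - 12q + 2q^2 has its minimum $4 at q = 3; price $148 clears that bar, so the firm operates.
MC = 22 - 24q + 6q^2. Setting P = MC and taking the root on the rising branch gives q* = 7.
TR = 148·7 = 1036. TC = 948 + 252 = 1200. Profit = 1036 − 1200 = -$164.
By producing, the firm covers all variable cost plus $784 of fixed cost; shutting down would lose the full $948.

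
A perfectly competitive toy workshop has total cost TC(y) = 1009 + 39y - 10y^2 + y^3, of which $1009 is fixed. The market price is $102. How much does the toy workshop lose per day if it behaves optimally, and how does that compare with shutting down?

AVC = 39 - 10y + y^2 has its minimum $14 at y = 5; price $102 clears that bar, so the firm operates.
MC = 39 - 20y + 3y^2. Setting P = MC and taking the root on the rising branch gives y* = 9.
TR = 102·9 = 918. TC = 1009 + 270 = 1279. Profit = 918 − 1279 = -$361.
By producing, the firm covers all variable cost plus $648 of fixed cost; shutting down would lose the full $1009.

Profit = -$361 at y = 9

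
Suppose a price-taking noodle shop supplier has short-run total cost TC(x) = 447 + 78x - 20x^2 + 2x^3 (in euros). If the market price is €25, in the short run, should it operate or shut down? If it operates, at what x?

Strip out fixed cost: VC = 78x - 20x^2 + 2x^3. Then AVC = 78 - 20x + 2x^2 and MC = 78 - 40x + 6x^2.
The AVC parabola has its vertex at x = 20/4 = 5, where AVC = 78 - 20·5 + 2·5^2 = €28.
With P < min AVC (€25 < €28), every unit sold adds to the loss.
Shutting down limits the loss to fixed cost, €447.

Shut down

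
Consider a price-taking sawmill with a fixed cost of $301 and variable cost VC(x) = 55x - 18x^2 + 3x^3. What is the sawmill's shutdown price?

The firm shuts down when price falls below the minimum of average variable cost. AVC = VC/x = 55 - 18x + 3x^2.
At the minimum of AVC, MC = AVC. MC = 55 - 36x + 9x^2; setting MC = AVC gives 6x^2 - 18x = 0, so x = 3. min AVC = 28.
So the shutdown price is $28.

$28 per unit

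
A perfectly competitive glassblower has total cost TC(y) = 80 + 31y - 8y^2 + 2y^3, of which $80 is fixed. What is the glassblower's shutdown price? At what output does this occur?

The shutdown price is the minimum of AVC. VC = 31y - 8y^2 + 2y^3, so AVC = 31 - 8y + 2y^2.
dAVC/dy = -8 + 4y = 0 gives y = 2. min AVC = 31 - 8·2 + 2·2^2 = 23.
So the shutdown price is $23.

$23 per unit, at y = 2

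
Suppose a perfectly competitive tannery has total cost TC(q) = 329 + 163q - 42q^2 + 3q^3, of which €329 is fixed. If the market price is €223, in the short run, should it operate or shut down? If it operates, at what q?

Variable cost is VC = 163q - 42q^2 + 3q^3, so AVC = VC/q = 163 - 42q + 3q^2 and MC = dTC/dq = 163 - 84q + 9q^2.
AVC is minimized where dAVC/dq = -42 + 6q = 0, at q = 7; min AVC = 163 - 42·7 + 3·7^2 = €16.
Since P = €223 ≥ min AVC = €16, price covers variable cost and the firm should produce.
P = MC gives -60 - 84q + 9q^2 = 0, with roots -2/3 and 10. Take the larger (rising MC): q* = 10.
Check: AVC at q = 10 is €43 ≤ P, so revenue covers variable cost.
Profit = P·q − TC = 223·10 − 759 = €1471.

Produce at q = 10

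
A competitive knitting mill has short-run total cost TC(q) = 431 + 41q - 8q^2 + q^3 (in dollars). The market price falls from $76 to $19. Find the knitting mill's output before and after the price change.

Output falls from 7 to 0 (the firm shuts down)

AVC = 41 - 8q + q^2, minimized at q = 4 where min AVC = $25. MC = 41 - 16q + 3q^2.
At P = $76 ≥ min AVC, set P = MC on the rising branch: q = 7.
At P = $19 < min AVC = $25, price no longer covers variable cost at any output, so the firm shuts down: q = 0.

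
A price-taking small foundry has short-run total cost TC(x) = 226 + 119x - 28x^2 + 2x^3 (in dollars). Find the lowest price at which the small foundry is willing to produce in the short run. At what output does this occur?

$21 per unit, at x = 7

The firm shuts down when price falls below the minimum of average variable cost. AVC = VC/x = 119 - 28x + 2x^2.
dAVC/dx = -28 + 4x = 0 gives x = 7. min AVC = 119 - 28·7 + 2·7^2 = 21.
So the shutdown price is $21.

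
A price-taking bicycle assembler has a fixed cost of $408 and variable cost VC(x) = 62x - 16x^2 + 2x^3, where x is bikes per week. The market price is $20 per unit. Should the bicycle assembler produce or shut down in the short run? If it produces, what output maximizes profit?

Shut down

Variable cost is VC = 62x - 16x^2 + 2x^3, so AVC = VC/x = 62 - 16x + 2x^2 and MC = dTC/dx = 62 - 32x + 6x^2.
AVC is minimized where dAVC/dx = -16 + 4x = 0, at x = 4; min AVC = 62 - 16·4 + 2·4^2 = $30.
With P < min AVC ($20 < $30), every unit sold adds to the loss.
Shutting down limits the loss to fixed cost, $408.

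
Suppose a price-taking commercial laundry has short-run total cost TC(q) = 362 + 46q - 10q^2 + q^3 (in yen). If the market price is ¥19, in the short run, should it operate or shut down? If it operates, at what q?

Shut down

From TC, MC = TC'(q) = 46 - 20q + 3q^2 and AVC = VC/q = 46 - 10q + q^2.
The AVC parabola has its vertex at q = 10/2 = 5, where AVC = 46 - 10·5 + 5^2 = ¥21.
Since P = ¥19 < min AVC = ¥21, price fails to cover variable cost at any output.
Best response: produce nothing and absorb the ¥362 fixed cost.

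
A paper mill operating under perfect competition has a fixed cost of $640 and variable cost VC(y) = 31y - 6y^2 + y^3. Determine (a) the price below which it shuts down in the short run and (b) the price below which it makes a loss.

Shutdown price = min AVC. AVC = 31 - 6y + y^2, with vertex at y = 3 and minimum $22.
ATC = 640/y + 31 - 6y + y^2. Setting dATC/dy = −640/y^2 − 6 + 2y = 0 gives y = 8 (since 2·8^3 − 6·8^2 = 640).
min ATC = 640/8 + 31 − 6·8 + 8^2 = $127. That is the break-even price.
For $22 ≤ P < $127 the firm produces at a loss; below $22 it shuts down.

Shutdown price = $22; break-even price = $127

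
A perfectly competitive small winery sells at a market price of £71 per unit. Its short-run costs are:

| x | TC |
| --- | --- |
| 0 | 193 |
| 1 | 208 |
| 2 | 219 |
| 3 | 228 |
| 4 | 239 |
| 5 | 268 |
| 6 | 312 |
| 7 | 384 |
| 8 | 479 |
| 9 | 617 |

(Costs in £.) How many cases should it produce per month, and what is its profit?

x = 6; profit = £114

Compute π = P·x − TC at each output: x=0: -193; x=1: -137; x=2: -77; x=3: -15; x=4: 45; x=5: 87; x=6: 114; x=7: 113; x=8: 89; x=9: 22.
Profit is maximized at x = 6. AVC there is 119/6 = £19.83 ≤ P, so producing beats shutting down (which would give -£193).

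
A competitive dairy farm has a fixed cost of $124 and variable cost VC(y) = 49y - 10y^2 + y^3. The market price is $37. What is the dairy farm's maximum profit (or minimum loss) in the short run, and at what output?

AVC = 49 - 10y + y^2 has its minimum $24 at y = 5; price $37 clears that bar, so the firm operates.
With MC = 49 - 20y + 3y^2, P = MC on the upward-sloping part at y* = 6.
TR = 37·6 = 222. TC = 124 + 150 = 274. Profit = 222 − 274 = -$52.
That loss of $52 beats the $124 the firm would lose by shutting down; producing recovers $72 of fixed cost.

Profit = -$52 at y = 6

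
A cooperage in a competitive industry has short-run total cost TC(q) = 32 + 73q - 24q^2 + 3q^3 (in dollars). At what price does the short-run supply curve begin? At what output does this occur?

The shutdown price is the minimum of AVC. VC = 73q - 24q^2 + 3q^3, so AVC = 73 - 24q + 3q^2.
At the minimum of AVC, MC = AVC. MC = 73 - 48q + 9q^2; setting MC = AVC gives 6q^2 - 24q = 0, so q = 4. min AVC = 25.
So the shutdown price is $25.

$25 per unit, at q = 4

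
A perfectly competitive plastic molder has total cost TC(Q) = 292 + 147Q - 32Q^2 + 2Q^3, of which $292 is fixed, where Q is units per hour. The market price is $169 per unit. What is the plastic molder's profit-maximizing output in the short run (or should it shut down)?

Produce at Q = 11

Strip out fixed cost: VC = 147Q - 32Q^2 + 2Q^3. Then AVC = 147 - 32Q + 2Q^2 and MC = 147 - 64Q + 6Q^2.
AVC is minimized where dAVC/dQ = -32 + 4Q = 0, at Q = 8; min AVC = 147 - 32·8 + 2·8^2 = $19.
P = $169 exceeds min AVC = $19, so the firm stays open.
Solving P = MC: -22 - 64Q + 6Q^2 = 0 ⇒ Q = -1/3 or 11. On the upward-sloping branch, Q* = 11.
Check: AVC at Q = 11 is $37 ≤ P, so revenue covers variable cost.
Profit = P·Q − TC = 169·11 − 699 = $1160.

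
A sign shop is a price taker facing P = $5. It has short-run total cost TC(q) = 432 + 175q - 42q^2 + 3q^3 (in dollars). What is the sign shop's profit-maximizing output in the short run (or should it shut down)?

Shut down

Variable cost is VC = 175q - 42q^2 + 3q^3, so AVC = VC/q = 175 - 42q + 3q^2 and MC = dTC/dq = 175 - 84q + 9q^2.
AVC is minimized where dAVC/dq = -42 + 6q = 0, at q = 7; min AVC = 175 - 42·7 + 3·7^2 = $28.
Since P = $5 < min AVC = $28, price fails to cover variable cost at any output.
The firm minimizes its loss by shutting down and losing only its fixed cost of $432.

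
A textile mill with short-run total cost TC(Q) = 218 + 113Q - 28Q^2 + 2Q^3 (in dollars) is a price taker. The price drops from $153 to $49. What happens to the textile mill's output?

AVC = 113 - 28Q + 2Q^2, minimized at Q = 7 where min AVC = $15. MC = 113 - 56Q + 6Q^2.
At P = $153 ≥ min AVC, set P = MC on the rising branch: Q = 10.
At P = $49 ≥ min AVC, set P = MC: Q = 8. The firm stays open but cuts output.

Output falls from 10 to 8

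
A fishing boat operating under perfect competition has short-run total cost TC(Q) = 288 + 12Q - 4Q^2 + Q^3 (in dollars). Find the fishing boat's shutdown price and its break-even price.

Shutdown price = $8; break-even price = $72

Shutdown price = min AVC. AVC = 12 - 4Q + Q^2, with vertex at Q = 2 and minimum $8.
ATC = 288/Q + 12 - 4Q + Q^2. Setting dATC/dQ = −288/Q^2 − 4 + 2Q = 0 gives Q = 6 (since 2·6^3 − 4·6^2 = 288).
min ATC = 288/6 + 12 − 4·6 + 6^2 = $72. That is the break-even price.
Between these two prices the firm operates at a loss; above $72 it earns a profit.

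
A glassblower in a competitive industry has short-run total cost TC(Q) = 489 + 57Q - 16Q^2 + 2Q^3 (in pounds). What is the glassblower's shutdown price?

£25 per unit

Short-run supply begins at min AVC. From VC = 57Q - 16Q^2 + 2Q^3, AVC = 57 - 16Q + 2Q^2.
dAVC/dQ = -16 + 4Q = 0 gives Q = 4. min AVC = 57 - 16·4 + 2·4^2 = 25.
So the shutdown price is £25.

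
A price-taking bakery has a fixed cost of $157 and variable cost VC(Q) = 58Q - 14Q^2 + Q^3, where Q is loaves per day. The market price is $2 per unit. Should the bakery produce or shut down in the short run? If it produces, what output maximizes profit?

From TC, MC = TC'(Q) = 58 - 28Q + 3Q^2 and AVC = VC/Q = 58 - 14Q + Q^2.
AVC hits its minimum where MC = AVC, at Q = 7, giving min AVC = 58 - 14·7 + 7^2 = $9.
Since P = $2 < min AVC = $9, price fails to cover variable cost at any output.
Best response: produce nothing and absorb the $157 fixed cost.

Shut down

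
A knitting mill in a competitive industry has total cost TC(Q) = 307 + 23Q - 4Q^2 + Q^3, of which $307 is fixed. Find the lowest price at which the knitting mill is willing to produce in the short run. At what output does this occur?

$19 per unit, at Q = 2

The shutdown price is the minimum of AVC. VC = 23Q - 4Q^2 + Q^3, so AVC = 23 - 4Q + Q^2.
dAVC/dQ = -4 + 2Q = 0 gives Q = 2. min AVC = 23 - 4·2 + 2^2 = 19.
So the shutdown price is $19.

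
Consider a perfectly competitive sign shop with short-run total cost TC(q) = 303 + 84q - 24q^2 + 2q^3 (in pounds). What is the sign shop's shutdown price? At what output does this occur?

Short-run supply begins at min AVC. From VC = 84q - 24q^2 + 2q^3, AVC = 84 - 24q + 2q^2.
dAVC/dq = -24 + 4q = 0 gives q = 6. min AVC = 84 - 24·6 + 2·6^2 = 12.
For P < £12 the firm produces nothing.

£12 per unit, at q = 6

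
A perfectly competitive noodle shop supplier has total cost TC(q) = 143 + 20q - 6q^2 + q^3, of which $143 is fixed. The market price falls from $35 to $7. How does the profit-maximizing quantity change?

Output falls from 5 to 0 (the firm shuts down)

AVC = 20 - 6q + q^2, minimized at q = 3 where min AVC = $11. MC = 20 - 12q + 3q^2.
At P = $35 ≥ min AVC, set P = MC on the rising branch: q = 5.
At P = $7 < min AVC = $11, price no longer covers variable cost at any output, so the firm shuts down: q = 0.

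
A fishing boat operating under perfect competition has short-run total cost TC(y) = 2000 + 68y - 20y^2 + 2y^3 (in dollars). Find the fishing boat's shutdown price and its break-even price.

AVC = 68 - 20y + 2y^2; minimized at y = 5, giving min AVC = $18. That is the shutdown price.
ATC = 2000/y + 68 - 20y + 2y^2. Setting dATC/dy = −2000/y^2 − 20 + 4y = 0 gives y = 10 (since 4·10^3 − 20·10^2 = 2000).
min ATC = 2000/10 + 68 − 20·10 + 2·10^2 = $268. That is the break-even price.
Between these two prices the firm operates at a loss; above $268 it earns a profit.

Shutdown price = $18; break-even price = $268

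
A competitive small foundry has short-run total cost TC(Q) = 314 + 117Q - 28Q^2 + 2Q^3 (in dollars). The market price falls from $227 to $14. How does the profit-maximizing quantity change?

Output falls from 11 to 0 (the firm shuts down)

MC = 117 - 56Q + 6Q^2; the shutdown threshold is min AVC = $19 (at Q = 7).
With P = $227 above the shutdown price, P = MC gives Q = 11.
At P = $14 < min AVC = $19, price no longer covers variable cost at any output, so the firm shuts down: Q = 0.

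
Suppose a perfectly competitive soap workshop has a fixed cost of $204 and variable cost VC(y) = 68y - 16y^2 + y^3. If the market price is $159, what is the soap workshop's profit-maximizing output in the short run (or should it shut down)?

Strip out fixed cost: VC = 68y - 16y^2 + y^3. Then AVC = 68 - 16y + y^2 and MC = 68 - 32y + 3y^2.
AVC hits its minimum where MC = AVC, at y = 8, giving min AVC = 68 - 16·8 + 8^2 = $4.
Because $159 ≥ $4, revenue can cover variable cost; the firm operates.
Set P = MC: 159 = 68 - 32y + 3y^2 → -91 - 32y + 3y^2 = 0. The roots are y = -7/3 and y = 13; the profit-maximizing output is on the rising part of MC, so y* = 13.
Check: AVC at y = 13 is $29 ≤ P, so revenue covers variable cost.
Profit = P·y − TC = 159·13 − 581 = $1486.

Produce at y = 13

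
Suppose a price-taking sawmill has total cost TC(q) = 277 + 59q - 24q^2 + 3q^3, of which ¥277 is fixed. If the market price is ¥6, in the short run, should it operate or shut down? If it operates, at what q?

Shut down

From TC, MC = TC'(q) = 59 - 48q + 9q^2 and AVC = VC/q = 59 - 24q + 3q^2.
AVC is minimized where dAVC/dq = -24 + 6q = 0, at q = 4; min AVC = 59 - 24·4 + 3·4^2 = ¥11.
With P < min AVC (¥6 < ¥11), every unit sold adds to the loss.
The firm minimizes its loss by shutting down and losing only its fixed cost of ¥277.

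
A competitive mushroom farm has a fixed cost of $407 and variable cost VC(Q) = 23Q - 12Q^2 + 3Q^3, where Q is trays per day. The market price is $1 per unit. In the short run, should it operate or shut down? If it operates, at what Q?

Shut down

From TC, MC = TC'(Q) = 23 - 24Q + 9Q^2 and AVC = VC/Q = 23 - 12Q + 3Q^2.
AVC hits its minimum where MC = AVC, at Q = 2, giving min AVC = 23 - 12·2 + 3·2^2 = $11.
Since P = $1 < min AVC = $11, price fails to cover variable cost at any output.
Shutting down limits the loss to fixed cost, $407.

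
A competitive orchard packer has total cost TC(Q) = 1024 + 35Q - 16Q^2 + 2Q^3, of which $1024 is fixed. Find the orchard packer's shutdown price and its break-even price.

Shutdown price = $3; break-even price = $163

Shutdown price = min AVC. AVC = 35 - 16Q + 2Q^2, with vertex at Q = 4 and minimum $3.
ATC = 1024/Q + 35 - 16Q + 2Q^2. Setting dATC/dQ = −1024/Q^2 − 16 + 4Q = 0 gives Q = 8 (since 4·8^3 − 16·8^2 = 1024).
min ATC = 1024/8 + 35 − 16·8 + 2·8^2 = $163. That is the break-even price.
Between these two prices the firm operates at a loss; above $163 it earns a profit.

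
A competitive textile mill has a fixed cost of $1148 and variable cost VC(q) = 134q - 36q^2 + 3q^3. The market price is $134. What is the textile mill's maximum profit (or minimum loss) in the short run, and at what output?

Profit = -$380 at q = 8

AVC = 134 - 36q + 3q^2; min AVC = $26 at q = 6. Since P = $134 ≥ min AVC, the firm produces.
MC = 134 - 72q + 9q^2. Setting P = MC and taking the root on the rising branch gives q* = 8.
TR = 134·8 = 1072. TC = 1148 + 304 = 1452. Profit = 1072 − 1452 = -$380.
Shutting down would mean losing the fixed cost of $1148, so operating at a loss of $380 is better by $768.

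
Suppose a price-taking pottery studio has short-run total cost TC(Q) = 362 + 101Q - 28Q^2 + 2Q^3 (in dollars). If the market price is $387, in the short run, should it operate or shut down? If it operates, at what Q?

From TC, MC = TC'(Q) = 101 - 56Q + 6Q^2 and AVC = VC/Q = 101 - 28Q + 2Q^2.
AVC is minimized where dAVC/dQ = -28 + 4Q = 0, at Q = 7; min AVC = 101 - 28·7 + 2·7^2 = $3.
Since P = $387 ≥ min AVC = $3, price covers variable cost and the firm should produce.
P = MC gives -286 - 56Q + 6Q^2 = 0, with roots -11/3 and 13. Take the larger (rising MC): Q* = 13.
Check: AVC at Q = 13 is $75 ≤ P, so revenue covers variable cost.
Profit = P·Q − TC = 387·13 − 1337 = $3694.

Produce at Q = 13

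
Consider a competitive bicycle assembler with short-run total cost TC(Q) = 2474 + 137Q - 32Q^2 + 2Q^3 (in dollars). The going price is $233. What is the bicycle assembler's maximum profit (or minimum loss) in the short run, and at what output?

AVC = 137 - 32Q + 2Q^2 has its minimum $9 at Q = 8; price $233 clears that bar, so the firm operates.
MC = 137 - 64Q + 6Q^2. Setting P = MC and taking the root on the rising branch gives Q* = 12.
TR = 233·12 = 2796. TC = 2474 + 492 = 2966. Profit = 2796 − 2966 = -$170.
By producing, the firm covers all variable cost plus $2304 of fixed cost; shutting down would lose the full $2474.

Profit = -$170 at Q = 12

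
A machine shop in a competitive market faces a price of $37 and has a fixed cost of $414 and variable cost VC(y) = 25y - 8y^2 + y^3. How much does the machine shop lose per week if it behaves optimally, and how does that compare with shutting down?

Profit = -$270 at y = 6

AVC = 25 - 8y + y^2; min AVC = $9 at y = 4. Since P = $37 ≥ min AVC, the firm produces.
MC = 25 - 16y + 3y^2. Setting P = MC and taking the root on the rising branch gives y* = 6.
TR = 37·6 = 222. TC = 414 + 78 = 492. Profit = 222 − 492 = -$270.
Shutting down would mean losing the fixed cost of $414, so operating at a loss of $270 is better by $144.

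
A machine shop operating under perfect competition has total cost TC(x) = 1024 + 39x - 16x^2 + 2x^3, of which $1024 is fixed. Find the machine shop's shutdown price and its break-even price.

Shutdown price = $7; break-even price = $167

Shutdown price = min AVC. AVC = 39 - 16x + 2x^2, with vertex at x = 4 and minimum $7.
ATC = 1024/x + 39 - 16x + 2x^2. Setting dATC/dx = −1024/x^2 − 16 + 4x = 0 gives x = 8 (since 4·8^3 − 16·8^2 = 1024).
min ATC = 1024/8 + 39 − 16·8 + 2·8^2 = $167. That is the break-even price.
Between these two prices the firm operates at a loss; above $167 it earns a profit.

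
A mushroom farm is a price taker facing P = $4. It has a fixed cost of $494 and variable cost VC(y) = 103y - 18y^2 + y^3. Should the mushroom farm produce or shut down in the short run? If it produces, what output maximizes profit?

Strip out fixed cost: VC = 103y - 18y^2 + y^3. Then AVC = 103 - 18y + y^2 and MC = 103 - 36y + 3y^2.
The AVC parabola has its vertex at y = 18/2 = 9, where AVC = 103 - 18·9 + 9^2 = $22.
With P < min AVC ($4 < $22), every unit sold adds to the loss.
Best response: produce nothing and absorb the $494 fixed cost.

Shut down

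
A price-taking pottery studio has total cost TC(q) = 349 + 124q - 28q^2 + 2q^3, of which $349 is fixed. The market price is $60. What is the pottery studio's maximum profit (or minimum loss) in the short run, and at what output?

Profit = -$93 at q = 8

AVC = 124 - 28q + 2q^2 has its minimum $26 at q = 7; price $60 clears that bar, so the firm operates.
With MC = 124 - 56q + 6q^2, P = MC on the upward-sloping part at q* = 8.
TR = 60·8 = 480. TC = 349 + 224 = 573. Profit = 480 − 573 = -$93.
Shutting down would mean losing the fixed cost of $349, so operating at a loss of $93 is better by $256.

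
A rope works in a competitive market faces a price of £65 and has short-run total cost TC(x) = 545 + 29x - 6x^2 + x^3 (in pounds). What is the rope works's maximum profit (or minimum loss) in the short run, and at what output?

AVC = 29 - 6x + x^2; min AVC = £20 at x = 3. Since P = £65 ≥ min AVC, the firm produces.
With MC = 29 - 12x + 3x^2, P = MC on the upward-sloping part at x* = 6.
TR = 65·6 = 390. TC = 545 + 174 = 719. Profit = 390 − 719 = -£329.
That loss of £329 beats the £545 the firm would lose by shutting down; producing recovers £216 of fixed cost.

Profit = -£329 at x = 6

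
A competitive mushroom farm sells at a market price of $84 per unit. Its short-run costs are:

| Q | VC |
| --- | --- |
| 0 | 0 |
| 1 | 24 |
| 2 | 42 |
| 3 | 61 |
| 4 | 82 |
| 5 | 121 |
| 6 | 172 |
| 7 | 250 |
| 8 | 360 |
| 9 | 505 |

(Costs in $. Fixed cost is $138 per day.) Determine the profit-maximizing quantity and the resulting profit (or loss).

Q = 7; profit = $200

Profit at each row (π = 84Q − TC): Q=0: -138; Q=1: -78; Q=2: -12; Q=3: 53; Q=4: 116; Q=5: 161; Q=6: 194; Q=7: 200; Q=8: 174; Q=9: 113.
Profit is maximized at Q = 7. AVC there is 250/7 = $35.71 ≤ P, so producing beats shutting down (which would give -$138).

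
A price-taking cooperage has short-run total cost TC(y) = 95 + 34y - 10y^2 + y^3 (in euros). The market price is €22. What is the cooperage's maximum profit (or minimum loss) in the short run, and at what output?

Profit = -€23 at y = 6

AVC = 34 - 10y + y^2; min AVC = €9 at y = 5. Since P = €22 ≥ min AVC, the firm produces.
MC = 34 - 20y + 3y^2. Setting P = MC and taking the root on the rising branch gives y* = 6.
TR = 22·6 = 132. TC = 95 + 60 = 155. Profit = 132 − 155 = -€23.
By producing, the firm covers all variable cost plus €72 of fixed cost; shutting down would lose the full €95.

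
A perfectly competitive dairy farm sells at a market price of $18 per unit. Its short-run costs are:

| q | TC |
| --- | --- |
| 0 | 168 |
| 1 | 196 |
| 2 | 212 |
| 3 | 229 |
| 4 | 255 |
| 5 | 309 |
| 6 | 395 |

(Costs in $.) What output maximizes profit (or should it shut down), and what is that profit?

q = 0 (shut down); profit = -$168

Profit at each row (π = 18q − TC): q=0: -168; q=1: -178; q=2: -176; q=3: -175; q=4: -183; q=5: -219; q=6: -287.
Profit is highest at q = 0. Equivalently, the lowest AVC in the table is 61/3 ≈ $20.33 at q = 3, and P = $18 falls below it — price never covers variable cost, so the firm shuts down and loses only its fixed cost.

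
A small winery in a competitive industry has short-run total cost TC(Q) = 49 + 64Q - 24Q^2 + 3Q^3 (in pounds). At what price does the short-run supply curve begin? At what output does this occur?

The firm shuts down when price falls below the minimum of average variable cost. AVC = VC/Q = 64 - 24Q + 3Q^2.
dAVC/dQ = -24 + 6Q = 0 gives Q = 4. min AVC = 64 - 24·4 + 3·4^2 = 16.
For P < £16 the firm produces nothing.

£16 per unit, at Q = 4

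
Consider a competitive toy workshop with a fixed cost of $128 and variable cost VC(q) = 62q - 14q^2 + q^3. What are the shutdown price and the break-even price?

Shutdown price = $13; break-even price = $30

AVC = 62 - 14q + q^2; minimized at q = 7, giving min AVC = $13. That is the shutdown price.
ATC = 128/q + 62 - 14q + q^2. Setting dATC/dq = −128/q^2 − 14 + 2q = 0 gives q = 8 (since 2·8^3 − 14·8^2 = 128).
min ATC = 128/8 + 62 − 14·8 + 8^2 = $30. That is the break-even price.
For $13 ≤ P < $30 the firm produces at a loss; below $13 it shuts down.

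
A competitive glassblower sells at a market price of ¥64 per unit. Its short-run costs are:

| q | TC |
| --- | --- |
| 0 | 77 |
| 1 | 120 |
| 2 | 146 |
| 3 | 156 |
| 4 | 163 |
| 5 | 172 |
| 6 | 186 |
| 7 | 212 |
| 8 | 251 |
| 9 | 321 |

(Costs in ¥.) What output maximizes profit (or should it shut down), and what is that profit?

q = 8; profit = ¥261

Compute π = P·q − TC at each output: q=0: -77; q=1: -56; q=2: -18; q=3: 36; q=4: 93; q=5: 148; q=6: 198; q=7: 236; q=8: 261; q=9: 255.
Profit is maximized at q = 8. AVC there is 174/8 = ¥21.75 ≤ P, so producing beats shutting down (which would give -¥77).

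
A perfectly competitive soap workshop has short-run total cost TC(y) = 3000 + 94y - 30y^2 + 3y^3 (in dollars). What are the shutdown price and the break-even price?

Shutdown price = $19; break-even price = $394

Shutdown price = min AVC. AVC = 94 - 30y + 3y^2, with vertex at y = 5 and minimum $19.
ATC = 3000/y + 94 - 30y + 3y^2. Setting dATC/dy = −3000/y^2 − 30 + 6y = 0 gives y = 10 (since 6·10^3 − 30·10^2 = 3000).
min ATC = 3000/10 + 94 − 30·10 + 3·10^2 = $394. That is the break-even price.
Between these two prices the firm operates at a loss; above $394 it earns a profit.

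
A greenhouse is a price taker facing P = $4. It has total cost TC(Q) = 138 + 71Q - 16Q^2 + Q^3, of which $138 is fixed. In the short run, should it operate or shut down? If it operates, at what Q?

Shut down

From TC, MC = TC'(Q) = 71 - 32Q + 3Q^2 and AVC = VC/Q = 71 - 16Q + Q^2.
AVC hits its minimum where MC = AVC, at Q = 8, giving min AVC = 71 - 16·8 + 8^2 = $7.
Since P = $4 < min AVC = $7, price fails to cover variable cost at any output.
Shutting down limits the loss to fixed cost, $138.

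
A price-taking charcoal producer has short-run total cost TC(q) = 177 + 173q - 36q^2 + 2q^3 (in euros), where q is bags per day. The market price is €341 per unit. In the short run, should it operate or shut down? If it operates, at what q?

Variable cost is VC = 173q - 36q^2 + 2q^3, so AVC = VC/q = 173 - 36q + 2q^2 and MC = dTC/dq = 173 - 72q + 6q^2.
AVC hits its minimum where MC = AVC, at q = 9, giving min AVC = 173 - 36·9 + 2·9^2 = €11.
P = €341 exceeds min AVC = €11, so the firm stays open.
Set P = MC: 341 = 173 - 72q + 6q^2 → -168 - 72q + 6q^2 = 0. The roots are q = -2 and q = 14; the profit-maximizing output is on the rising part of MC, so q* = 14.
Check: AVC at q = 14 is €61 ≤ P, so revenue covers variable cost.
Profit = P·q − TC = 341·14 − 1031 = €3743.

Produce at q = 14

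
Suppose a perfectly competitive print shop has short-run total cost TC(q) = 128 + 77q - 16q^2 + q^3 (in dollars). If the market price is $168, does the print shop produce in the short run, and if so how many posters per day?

Strip out fixed cost: VC = 77q - 16q^2 + q^3. Then AVC = 77 - 16q + q^2 and MC = 77 - 32q + 3q^2.
The AVC parabola has its vertex at q = 16/2 = 8, where AVC = 77 - 16·8 + 8^2 = $13.
P = $168 exceeds min AVC = $13, so the firm stays open.
Set P = MC: 168 = 77 - 32q + 3q^2 → -91 - 32q + 3q^2 = 0. The roots are q = -7/3 and q = 13; the profit-maximizing output is on the rising part of MC, so q* = 13.
Check: AVC at q = 13 is $38 ≤ P, so revenue covers variable cost.
Profit = P·q − TC = 168·13 − 622 = $1562.

Produce at q = 13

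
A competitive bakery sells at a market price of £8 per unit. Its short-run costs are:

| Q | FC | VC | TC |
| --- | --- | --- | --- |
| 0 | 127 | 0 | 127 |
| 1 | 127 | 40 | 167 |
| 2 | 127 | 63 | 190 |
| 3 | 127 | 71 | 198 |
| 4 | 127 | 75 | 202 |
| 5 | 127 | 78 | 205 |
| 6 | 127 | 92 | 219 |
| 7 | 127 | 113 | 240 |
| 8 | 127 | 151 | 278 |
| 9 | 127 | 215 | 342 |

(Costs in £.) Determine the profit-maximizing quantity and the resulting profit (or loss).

Q = 0 (shut down); profit = -£127

Compute π = P·Q − TC at each output: Q=0: -127; Q=1: -159; Q=2: -174; Q=3: -174; Q=4: -170; Q=5: -165; Q=6: -171; Q=7: -184; Q=8: -214; Q=9: -270.
Profit is highest at Q = 0. Equivalently, the lowest AVC in the table is 92/6 ≈ £15.33 at Q = 6, and P = £8 falls below it — price never covers variable cost, so the firm shuts down and loses only its fixed cost.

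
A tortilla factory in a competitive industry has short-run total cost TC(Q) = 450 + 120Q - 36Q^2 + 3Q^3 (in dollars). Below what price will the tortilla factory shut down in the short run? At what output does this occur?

$12 per unit, at Q = 6

The shutdown price is the minimum of AVC. VC = 120Q - 36Q^2 + 3Q^3, so AVC = 120 - 36Q + 3Q^2.
At the minimum of AVC, MC = AVC. MC = 120 - 72Q + 9Q^2; setting MC = AVC gives 6Q^2 - 36Q = 0, so Q = 6. min AVC = 12.
The firm shuts down for any P below $12.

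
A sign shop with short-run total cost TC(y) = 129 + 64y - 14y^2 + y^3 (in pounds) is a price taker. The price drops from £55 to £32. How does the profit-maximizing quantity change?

Output falls from 9 to 8

MC = 64 - 28y + 3y^2; the shutdown threshold is min AVC = £15 (at y = 7).
At P = £55 ≥ min AVC, set P = MC on the rising branch: y = 9.
At P = £32 ≥ min AVC, set P = MC: y = 8. The firm stays open but cuts output.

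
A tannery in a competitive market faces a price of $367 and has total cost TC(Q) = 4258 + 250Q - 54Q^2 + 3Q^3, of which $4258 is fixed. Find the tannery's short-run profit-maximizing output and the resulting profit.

Profit = -$202 at Q = 13

AVC = 250 - 54Q + 3Q^2; min AVC = $7 at Q = 9. Since P = $367 ≥ min AVC, the firm produces.
MC = 250 - 108Q + 9Q^2. Setting P = MC and taking the root on the rising branch gives Q* = 13.
TR = 367·13 = 4771. TC = 4258 + 715 = 4973. Profit = 4771 − 4973 = -$202.
By producing, the firm covers all variable cost plus $4056 of fixed cost; shutting down would lose the full $4258.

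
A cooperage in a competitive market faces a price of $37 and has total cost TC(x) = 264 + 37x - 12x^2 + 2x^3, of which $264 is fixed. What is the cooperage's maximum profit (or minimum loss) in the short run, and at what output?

AVC = 37 - 12x + 2x^2; min AVC = $19 at x = 3. Since P = $37 ≥ min AVC, the firm produces.
With MC = 37 - 24x + 6x^2, P = MC on the upward-sloping part at x* = 4.
TR = 37·4 = 148. TC = 264 + 84 = 348. Profit = 148 − 348 = -$200.
Shutting down would mean losing the fixed cost of $264, so operating at a loss of $200 is better by $64.

Profit = -$200 at x = 4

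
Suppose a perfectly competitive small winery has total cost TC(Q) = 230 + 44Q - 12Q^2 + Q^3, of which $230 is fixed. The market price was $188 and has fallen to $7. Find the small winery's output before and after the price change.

AVC = 44 - 12Q + Q^2, minimized at Q = 6 where min AVC = $8. MC = 44 - 24Q + 3Q^2.
At P = $188 ≥ min AVC, set P = MC on the rising branch: Q = 12.
At P = $7 < min AVC = $8, price no longer covers variable cost at any output, so the firm shuts down: Q = 0.

Output falls from 12 to 0 (the firm shuts down)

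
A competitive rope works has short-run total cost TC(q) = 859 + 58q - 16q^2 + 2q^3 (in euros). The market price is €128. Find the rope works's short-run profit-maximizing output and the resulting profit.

Profit = -€271 at q = 7

AVC = 58 - 16q + 2q^2; min AVC = €26 at q = 4. Since P = €128 ≥ min AVC, the firm produces.
MC = 58 - 32q + 6q^2. Setting P = MC and taking the root on the rising branch gives q* = 7.
TR = 128·7 = 896. TC = 859 + 308 = 1167. Profit = 896 − 1167 = -€271.
Shutting down would mean losing the fixed cost of €859, so operating at a loss of €271 is better by €588.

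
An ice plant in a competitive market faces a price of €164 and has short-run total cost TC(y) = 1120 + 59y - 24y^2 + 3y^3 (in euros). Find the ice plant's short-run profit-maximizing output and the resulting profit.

Profit = -€238 at y = 7

AVC = 59 - 24y + 3y^2; min AVC = €11 at y = 4. Since P = €164 ≥ min AVC, the firm produces.
MC = 59 - 48y + 9y^2. Setting P = MC and taking the root on the rising branch gives y* = 7.
TR = 164·7 = 1148. TC = 1120 + 266 = 1386. Profit = 1148 − 1386 = -€238.
By producing, the firm covers all variable cost plus €882 of fixed cost; shutting down would lose the full €1120.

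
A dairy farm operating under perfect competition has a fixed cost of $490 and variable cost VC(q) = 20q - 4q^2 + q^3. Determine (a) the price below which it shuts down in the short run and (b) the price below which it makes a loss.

Shutdown price = $16; break-even price = $111

AVC = 20 - 4q + q^2; minimized at q = 2, giving min AVC = $16. That is the shutdown price.
ATC = 490/q + 20 - 4q + q^2. Setting dATC/dq = −490/q^2 − 4 + 2q = 0 gives q = 7 (since 2·7^3 − 4·7^2 = 490).
min ATC = 490/7 + 20 − 4·7 + 7^2 = $111. That is the break-even price.
Between these two prices the firm operates at a loss; above $111 it earns a profit.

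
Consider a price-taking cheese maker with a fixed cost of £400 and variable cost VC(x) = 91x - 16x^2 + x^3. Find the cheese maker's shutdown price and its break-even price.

Shutdown price = £27; break-even price = £71

AVC = 91 - 16x + x^2; minimized at x = 8, giving min AVC = £27. That is the shutdown price.
ATC = 400/x + 91 - 16x + x^2. Setting dATC/dx = −400/x^2 − 16 + 2x = 0 gives x = 10 (since 2·10^3 − 16·10^2 = 400).
min ATC = 400/10 + 91 − 16·10 + 10^2 = £71. That is the break-even price.
For £27 ≤ P < £71 the firm produces at a loss; below £27 it shuts down.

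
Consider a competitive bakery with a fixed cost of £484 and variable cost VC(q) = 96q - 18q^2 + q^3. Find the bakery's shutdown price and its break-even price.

Shutdown price = £15; break-even price = £63

Shutdown price = min AVC. AVC = 96 - 18q + q^2, with vertex at q = 9 and minimum £15.
ATC = 484/q + 96 - 18q + q^2. Setting dATC/dq = −484/q^2 − 18 + 2q = 0 gives q = 11 (since 2·11^3 − 18·11^2 = 484).
min ATC = 484/11 + 96 − 18·11 + 11^2 = £63. That is the break-even price.
For £15 ≤ P < £63 the firm produces at a loss; below £15 it shuts down.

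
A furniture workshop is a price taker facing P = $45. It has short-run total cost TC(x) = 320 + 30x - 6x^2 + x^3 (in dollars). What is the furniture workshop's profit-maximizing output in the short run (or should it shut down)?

Variable cost is VC = 30x - 6x^2 + x^3, so AVC = VC/x = 30 - 6x + x^2 and MC = dTC/dx = 30 - 12x + 3x^2.
AVC is minimized where dAVC/dx = -6 + 2x = 0, at x = 3; min AVC = 30 - 6·3 + 3^2 = $21.
Because $45 ≥ $21, revenue can cover variable cost; the firm operates.
Solving P = MC: -15 - 12x + 3x^2 = 0 ⇒ x = -1 or 5. On the upward-sloping branch, x* = 5.
Check: AVC at x = 5 is $25 ≤ P, so revenue covers variable cost.
Profit = P·x − TC = 45·5 − 445 = -$220, a loss, but smaller than the $320 fixed cost the firm would lose by shutting down.

Produce at x = 5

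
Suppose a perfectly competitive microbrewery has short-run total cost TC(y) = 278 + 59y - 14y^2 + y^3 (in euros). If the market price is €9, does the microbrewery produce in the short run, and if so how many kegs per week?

From TC, MC = TC'(y) = 59 - 28y + 3y^2 and AVC = VC/y = 59 - 14y + y^2.
AVC is minimized where dAVC/dy = -14 + 2y = 0, at y = 7; min AVC = 59 - 14·7 + 7^2 = €10.
P = €9 lies below min AVC = €10; no output level covers variable cost.
Best response: produce nothing and absorb the €278 fixed cost.

Shut down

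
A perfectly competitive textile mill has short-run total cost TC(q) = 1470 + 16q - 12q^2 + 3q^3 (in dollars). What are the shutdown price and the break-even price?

AVC = 16 - 12q + 3q^2; minimized at q = 2, giving min AVC = $4. That is the shutdown price.
ATC = 1470/q + 16 - 12q + 3q^2. Setting dATC/dq = −1470/q^2 − 12 + 6q = 0 gives q = 7 (since 6·7^3 − 12·7^2 = 1470).
min ATC = 1470/7 + 16 − 12·7 + 3·7^2 = $289. That is the break-even price.
Between these two prices the firm operates at a loss; above $289 it earns a profit.

Shutdown price = $4; break-even price = $289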